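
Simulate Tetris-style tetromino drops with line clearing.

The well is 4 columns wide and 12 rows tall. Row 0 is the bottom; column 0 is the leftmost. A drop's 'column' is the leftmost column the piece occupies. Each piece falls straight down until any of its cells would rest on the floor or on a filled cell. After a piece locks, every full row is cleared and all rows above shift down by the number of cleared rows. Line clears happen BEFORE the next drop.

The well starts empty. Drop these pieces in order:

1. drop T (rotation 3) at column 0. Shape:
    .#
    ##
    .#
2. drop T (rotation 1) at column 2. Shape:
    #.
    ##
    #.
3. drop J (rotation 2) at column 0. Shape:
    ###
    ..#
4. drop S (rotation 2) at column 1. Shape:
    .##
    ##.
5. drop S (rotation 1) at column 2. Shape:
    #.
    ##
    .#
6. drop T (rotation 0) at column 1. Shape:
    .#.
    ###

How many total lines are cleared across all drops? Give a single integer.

Drop 1: T rot3 at col 0 lands with bottom-row=0; cleared 0 line(s) (total 0); column heights now [2 3 0 0], max=3
Drop 2: T rot1 at col 2 lands with bottom-row=0; cleared 1 line(s) (total 1); column heights now [0 2 2 0], max=2
Drop 3: J rot2 at col 0 lands with bottom-row=2; cleared 0 line(s) (total 1); column heights now [4 4 4 0], max=4
Drop 4: S rot2 at col 1 lands with bottom-row=4; cleared 0 line(s) (total 1); column heights now [4 5 6 6], max=6
Drop 5: S rot1 at col 2 lands with bottom-row=6; cleared 0 line(s) (total 1); column heights now [4 5 9 8], max=9
Drop 6: T rot0 at col 1 lands with bottom-row=9; cleared 0 line(s) (total 1); column heights now [4 10 11 10], max=11

Answer: 1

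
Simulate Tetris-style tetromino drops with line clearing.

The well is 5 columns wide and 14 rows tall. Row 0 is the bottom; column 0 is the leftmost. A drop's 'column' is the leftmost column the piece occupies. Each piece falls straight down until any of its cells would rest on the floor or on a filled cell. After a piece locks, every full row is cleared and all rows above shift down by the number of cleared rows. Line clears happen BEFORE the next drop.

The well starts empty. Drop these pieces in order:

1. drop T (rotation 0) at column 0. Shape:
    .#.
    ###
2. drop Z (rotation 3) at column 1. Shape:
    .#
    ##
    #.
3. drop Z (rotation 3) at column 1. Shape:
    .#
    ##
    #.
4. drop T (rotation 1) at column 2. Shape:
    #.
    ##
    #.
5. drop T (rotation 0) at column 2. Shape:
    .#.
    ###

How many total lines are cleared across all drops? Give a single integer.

Drop 1: T rot0 at col 0 lands with bottom-row=0; cleared 0 line(s) (total 0); column heights now [1 2 1 0 0], max=2
Drop 2: Z rot3 at col 1 lands with bottom-row=2; cleared 0 line(s) (total 0); column heights now [1 4 5 0 0], max=5
Drop 3: Z rot3 at col 1 lands with bottom-row=4; cleared 0 line(s) (total 0); column heights now [1 6 7 0 0], max=7
Drop 4: T rot1 at col 2 lands with bottom-row=7; cleared 0 line(s) (total 0); column heights now [1 6 10 9 0], max=10
Drop 5: T rot0 at col 2 lands with bottom-row=10; cleared 0 line(s) (total 0); column heights now [1 6 11 12 11], max=12

Answer: 0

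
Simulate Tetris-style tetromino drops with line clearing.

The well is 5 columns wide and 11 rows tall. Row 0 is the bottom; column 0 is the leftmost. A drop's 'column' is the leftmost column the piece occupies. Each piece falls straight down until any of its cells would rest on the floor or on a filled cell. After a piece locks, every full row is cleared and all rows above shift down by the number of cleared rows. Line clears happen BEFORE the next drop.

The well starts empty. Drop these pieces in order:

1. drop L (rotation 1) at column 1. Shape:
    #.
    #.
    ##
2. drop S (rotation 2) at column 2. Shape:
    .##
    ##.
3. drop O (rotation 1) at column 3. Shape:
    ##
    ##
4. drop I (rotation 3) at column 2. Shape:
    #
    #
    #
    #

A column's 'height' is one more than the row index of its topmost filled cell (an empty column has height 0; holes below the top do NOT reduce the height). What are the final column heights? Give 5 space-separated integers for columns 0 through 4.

Answer: 0 3 6 5 5

Derivation:
Drop 1: L rot1 at col 1 lands with bottom-row=0; cleared 0 line(s) (total 0); column heights now [0 3 1 0 0], max=3
Drop 2: S rot2 at col 2 lands with bottom-row=1; cleared 0 line(s) (total 0); column heights now [0 3 2 3 3], max=3
Drop 3: O rot1 at col 3 lands with bottom-row=3; cleared 0 line(s) (total 0); column heights now [0 3 2 5 5], max=5
Drop 4: I rot3 at col 2 lands with bottom-row=2; cleared 0 line(s) (total 0); column heights now [0 3 6 5 5], max=6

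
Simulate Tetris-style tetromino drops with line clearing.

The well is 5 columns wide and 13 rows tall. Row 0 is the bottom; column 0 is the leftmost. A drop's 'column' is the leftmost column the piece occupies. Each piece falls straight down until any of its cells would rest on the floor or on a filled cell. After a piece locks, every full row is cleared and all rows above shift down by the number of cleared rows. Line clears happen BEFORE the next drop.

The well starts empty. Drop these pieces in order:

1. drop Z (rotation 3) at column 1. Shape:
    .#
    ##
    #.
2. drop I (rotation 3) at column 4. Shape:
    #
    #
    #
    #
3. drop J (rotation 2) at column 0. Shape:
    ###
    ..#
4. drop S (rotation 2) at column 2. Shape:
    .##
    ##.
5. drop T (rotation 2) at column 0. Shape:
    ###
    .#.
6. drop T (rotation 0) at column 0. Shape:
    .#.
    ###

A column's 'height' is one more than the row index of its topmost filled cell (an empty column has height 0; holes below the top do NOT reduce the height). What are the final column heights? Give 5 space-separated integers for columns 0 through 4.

Answer: 7 8 7 6 4

Derivation:
Drop 1: Z rot3 at col 1 lands with bottom-row=0; cleared 0 line(s) (total 0); column heights now [0 2 3 0 0], max=3
Drop 2: I rot3 at col 4 lands with bottom-row=0; cleared 0 line(s) (total 0); column heights now [0 2 3 0 4], max=4
Drop 3: J rot2 at col 0 lands with bottom-row=3; cleared 0 line(s) (total 0); column heights now [5 5 5 0 4], max=5
Drop 4: S rot2 at col 2 lands with bottom-row=5; cleared 0 line(s) (total 0); column heights now [5 5 6 7 7], max=7
Drop 5: T rot2 at col 0 lands with bottom-row=5; cleared 1 line(s) (total 1); column heights now [5 6 6 6 4], max=6
Drop 6: T rot0 at col 0 lands with bottom-row=6; cleared 0 line(s) (total 1); column heights now [7 8 7 6 4], max=8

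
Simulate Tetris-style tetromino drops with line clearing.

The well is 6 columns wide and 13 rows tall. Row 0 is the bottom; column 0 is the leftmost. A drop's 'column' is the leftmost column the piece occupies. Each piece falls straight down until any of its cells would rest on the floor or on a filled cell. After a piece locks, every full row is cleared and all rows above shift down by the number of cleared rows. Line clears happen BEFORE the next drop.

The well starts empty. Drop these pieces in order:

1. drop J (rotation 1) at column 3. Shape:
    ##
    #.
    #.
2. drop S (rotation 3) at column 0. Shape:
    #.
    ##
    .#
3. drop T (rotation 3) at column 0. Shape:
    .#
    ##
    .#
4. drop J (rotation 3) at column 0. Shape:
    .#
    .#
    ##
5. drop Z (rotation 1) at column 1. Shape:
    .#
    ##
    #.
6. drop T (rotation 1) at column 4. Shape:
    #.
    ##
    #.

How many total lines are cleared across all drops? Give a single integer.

Answer: 0

Derivation:
Drop 1: J rot1 at col 3 lands with bottom-row=0; cleared 0 line(s) (total 0); column heights now [0 0 0 3 3 0], max=3
Drop 2: S rot3 at col 0 lands with bottom-row=0; cleared 0 line(s) (total 0); column heights now [3 2 0 3 3 0], max=3
Drop 3: T rot3 at col 0 lands with bottom-row=2; cleared 0 line(s) (total 0); column heights now [4 5 0 3 3 0], max=5
Drop 4: J rot3 at col 0 lands with bottom-row=5; cleared 0 line(s) (total 0); column heights now [6 8 0 3 3 0], max=8
Drop 5: Z rot1 at col 1 lands with bottom-row=8; cleared 0 line(s) (total 0); column heights now [6 10 11 3 3 0], max=11
Drop 6: T rot1 at col 4 lands with bottom-row=3; cleared 0 line(s) (total 0); column heights now [6 10 11 3 6 5], max=11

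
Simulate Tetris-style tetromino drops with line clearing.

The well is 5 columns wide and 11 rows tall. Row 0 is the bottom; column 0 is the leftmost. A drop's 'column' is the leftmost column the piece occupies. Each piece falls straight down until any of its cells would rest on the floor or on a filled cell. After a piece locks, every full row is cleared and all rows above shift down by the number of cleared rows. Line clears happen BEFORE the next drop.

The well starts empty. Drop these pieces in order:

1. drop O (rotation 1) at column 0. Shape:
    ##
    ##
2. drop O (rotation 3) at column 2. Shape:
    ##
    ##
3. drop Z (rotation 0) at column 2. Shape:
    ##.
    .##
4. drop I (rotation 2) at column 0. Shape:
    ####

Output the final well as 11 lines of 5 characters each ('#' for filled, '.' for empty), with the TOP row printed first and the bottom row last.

Drop 1: O rot1 at col 0 lands with bottom-row=0; cleared 0 line(s) (total 0); column heights now [2 2 0 0 0], max=2
Drop 2: O rot3 at col 2 lands with bottom-row=0; cleared 0 line(s) (total 0); column heights now [2 2 2 2 0], max=2
Drop 3: Z rot0 at col 2 lands with bottom-row=2; cleared 0 line(s) (total 0); column heights now [2 2 4 4 3], max=4
Drop 4: I rot2 at col 0 lands with bottom-row=4; cleared 0 line(s) (total 0); column heights now [5 5 5 5 3], max=5

Answer: .....
.....
.....
.....
.....
.....
####.
..##.
...##
####.
####.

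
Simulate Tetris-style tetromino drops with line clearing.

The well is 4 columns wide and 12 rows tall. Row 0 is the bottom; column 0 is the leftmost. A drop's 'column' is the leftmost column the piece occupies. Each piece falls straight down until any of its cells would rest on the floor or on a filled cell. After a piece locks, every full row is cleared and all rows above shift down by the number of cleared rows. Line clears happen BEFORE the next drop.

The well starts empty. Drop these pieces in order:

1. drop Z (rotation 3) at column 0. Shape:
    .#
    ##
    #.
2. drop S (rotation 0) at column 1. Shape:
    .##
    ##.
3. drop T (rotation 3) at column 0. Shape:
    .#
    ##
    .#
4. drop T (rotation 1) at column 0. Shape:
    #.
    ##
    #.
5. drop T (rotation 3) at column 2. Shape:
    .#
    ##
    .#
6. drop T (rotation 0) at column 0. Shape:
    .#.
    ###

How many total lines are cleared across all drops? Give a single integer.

Drop 1: Z rot3 at col 0 lands with bottom-row=0; cleared 0 line(s) (total 0); column heights now [2 3 0 0], max=3
Drop 2: S rot0 at col 1 lands with bottom-row=3; cleared 0 line(s) (total 0); column heights now [2 4 5 5], max=5
Drop 3: T rot3 at col 0 lands with bottom-row=4; cleared 0 line(s) (total 0); column heights now [6 7 5 5], max=7
Drop 4: T rot1 at col 0 lands with bottom-row=6; cleared 0 line(s) (total 0); column heights now [9 8 5 5], max=9
Drop 5: T rot3 at col 2 lands with bottom-row=5; cleared 1 line(s) (total 1); column heights now [8 7 5 7], max=8
Drop 6: T rot0 at col 0 lands with bottom-row=8; cleared 0 line(s) (total 1); column heights now [9 10 9 7], max=10

Answer: 1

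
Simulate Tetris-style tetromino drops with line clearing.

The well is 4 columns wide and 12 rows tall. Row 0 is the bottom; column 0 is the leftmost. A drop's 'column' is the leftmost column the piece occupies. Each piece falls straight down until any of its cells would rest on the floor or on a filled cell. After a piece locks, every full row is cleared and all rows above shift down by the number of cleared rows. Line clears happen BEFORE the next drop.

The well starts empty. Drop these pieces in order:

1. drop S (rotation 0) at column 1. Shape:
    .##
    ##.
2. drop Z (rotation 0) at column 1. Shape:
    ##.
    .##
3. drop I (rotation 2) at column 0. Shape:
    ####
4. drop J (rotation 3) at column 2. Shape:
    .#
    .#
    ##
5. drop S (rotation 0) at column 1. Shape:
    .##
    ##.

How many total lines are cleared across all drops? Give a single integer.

Drop 1: S rot0 at col 1 lands with bottom-row=0; cleared 0 line(s) (total 0); column heights now [0 1 2 2], max=2
Drop 2: Z rot0 at col 1 lands with bottom-row=2; cleared 0 line(s) (total 0); column heights now [0 4 4 3], max=4
Drop 3: I rot2 at col 0 lands with bottom-row=4; cleared 1 line(s) (total 1); column heights now [0 4 4 3], max=4
Drop 4: J rot3 at col 2 lands with bottom-row=4; cleared 0 line(s) (total 1); column heights now [0 4 5 7], max=7
Drop 5: S rot0 at col 1 lands with bottom-row=6; cleared 0 line(s) (total 1); column heights now [0 7 8 8], max=8

Answer: 1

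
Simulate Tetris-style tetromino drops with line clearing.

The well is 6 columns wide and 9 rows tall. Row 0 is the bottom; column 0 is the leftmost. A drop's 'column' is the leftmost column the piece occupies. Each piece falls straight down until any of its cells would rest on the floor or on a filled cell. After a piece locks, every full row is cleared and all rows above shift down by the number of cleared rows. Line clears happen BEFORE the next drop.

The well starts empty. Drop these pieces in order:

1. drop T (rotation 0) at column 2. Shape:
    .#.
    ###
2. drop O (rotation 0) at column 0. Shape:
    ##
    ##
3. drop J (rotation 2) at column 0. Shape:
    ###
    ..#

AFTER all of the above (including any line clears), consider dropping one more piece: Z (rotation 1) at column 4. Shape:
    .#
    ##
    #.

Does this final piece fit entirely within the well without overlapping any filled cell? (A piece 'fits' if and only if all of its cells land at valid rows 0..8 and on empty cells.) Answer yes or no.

Drop 1: T rot0 at col 2 lands with bottom-row=0; cleared 0 line(s) (total 0); column heights now [0 0 1 2 1 0], max=2
Drop 2: O rot0 at col 0 lands with bottom-row=0; cleared 0 line(s) (total 0); column heights now [2 2 1 2 1 0], max=2
Drop 3: J rot2 at col 0 lands with bottom-row=1; cleared 0 line(s) (total 0); column heights now [3 3 3 2 1 0], max=3
Test piece Z rot1 at col 4 (width 2): heights before test = [3 3 3 2 1 0]; fits = True

Answer: yes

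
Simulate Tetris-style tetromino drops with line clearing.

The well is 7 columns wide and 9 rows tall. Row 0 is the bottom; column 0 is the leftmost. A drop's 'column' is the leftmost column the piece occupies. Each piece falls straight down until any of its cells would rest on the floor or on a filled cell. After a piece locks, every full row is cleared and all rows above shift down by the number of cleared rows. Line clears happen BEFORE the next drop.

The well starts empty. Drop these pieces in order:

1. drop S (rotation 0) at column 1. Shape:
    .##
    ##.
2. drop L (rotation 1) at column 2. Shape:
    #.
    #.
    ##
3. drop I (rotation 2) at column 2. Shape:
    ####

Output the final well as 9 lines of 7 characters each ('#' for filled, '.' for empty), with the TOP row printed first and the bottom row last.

Answer: .......
.......
.......
..####.
..#....
..#....
..##...
..##...
.##....

Derivation:
Drop 1: S rot0 at col 1 lands with bottom-row=0; cleared 0 line(s) (total 0); column heights now [0 1 2 2 0 0 0], max=2
Drop 2: L rot1 at col 2 lands with bottom-row=2; cleared 0 line(s) (total 0); column heights now [0 1 5 3 0 0 0], max=5
Drop 3: I rot2 at col 2 lands with bottom-row=5; cleared 0 line(s) (total 0); column heights now [0 1 6 6 6 6 0], max=6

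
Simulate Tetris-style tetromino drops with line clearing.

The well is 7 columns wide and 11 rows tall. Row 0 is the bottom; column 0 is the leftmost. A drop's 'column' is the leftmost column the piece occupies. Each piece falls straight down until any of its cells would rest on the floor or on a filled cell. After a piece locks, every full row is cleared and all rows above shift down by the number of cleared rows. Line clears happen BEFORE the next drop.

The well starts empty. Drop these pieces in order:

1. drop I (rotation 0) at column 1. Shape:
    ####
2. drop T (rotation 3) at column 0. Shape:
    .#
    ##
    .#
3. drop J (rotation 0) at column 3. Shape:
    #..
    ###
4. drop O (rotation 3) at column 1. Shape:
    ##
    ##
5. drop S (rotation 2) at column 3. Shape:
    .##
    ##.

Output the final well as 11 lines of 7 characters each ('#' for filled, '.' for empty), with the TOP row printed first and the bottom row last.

Drop 1: I rot0 at col 1 lands with bottom-row=0; cleared 0 line(s) (total 0); column heights now [0 1 1 1 1 0 0], max=1
Drop 2: T rot3 at col 0 lands with bottom-row=1; cleared 0 line(s) (total 0); column heights now [3 4 1 1 1 0 0], max=4
Drop 3: J rot0 at col 3 lands with bottom-row=1; cleared 0 line(s) (total 0); column heights now [3 4 1 3 2 2 0], max=4
Drop 4: O rot3 at col 1 lands with bottom-row=4; cleared 0 line(s) (total 0); column heights now [3 6 6 3 2 2 0], max=6
Drop 5: S rot2 at col 3 lands with bottom-row=3; cleared 0 line(s) (total 0); column heights now [3 6 6 4 5 5 0], max=6

Answer: .......
.......
.......
.......
.......
.##....
.##.##.
.#.##..
##.#...
.#.###.
.####..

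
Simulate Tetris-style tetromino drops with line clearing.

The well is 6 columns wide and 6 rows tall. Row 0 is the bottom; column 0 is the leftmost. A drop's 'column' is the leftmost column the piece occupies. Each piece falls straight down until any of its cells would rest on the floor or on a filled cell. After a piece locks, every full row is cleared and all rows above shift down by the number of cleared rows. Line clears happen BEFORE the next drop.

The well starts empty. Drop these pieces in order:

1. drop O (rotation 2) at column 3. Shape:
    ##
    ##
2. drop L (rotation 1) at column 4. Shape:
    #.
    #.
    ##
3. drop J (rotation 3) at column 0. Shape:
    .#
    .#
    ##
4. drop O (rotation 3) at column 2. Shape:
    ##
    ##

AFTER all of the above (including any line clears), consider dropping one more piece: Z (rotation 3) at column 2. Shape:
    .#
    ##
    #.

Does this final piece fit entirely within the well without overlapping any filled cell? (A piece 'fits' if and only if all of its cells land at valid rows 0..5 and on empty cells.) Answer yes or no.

Drop 1: O rot2 at col 3 lands with bottom-row=0; cleared 0 line(s) (total 0); column heights now [0 0 0 2 2 0], max=2
Drop 2: L rot1 at col 4 lands with bottom-row=2; cleared 0 line(s) (total 0); column heights now [0 0 0 2 5 3], max=5
Drop 3: J rot3 at col 0 lands with bottom-row=0; cleared 0 line(s) (total 0); column heights now [1 3 0 2 5 3], max=5
Drop 4: O rot3 at col 2 lands with bottom-row=2; cleared 0 line(s) (total 0); column heights now [1 3 4 4 5 3], max=5
Test piece Z rot3 at col 2 (width 2): heights before test = [1 3 4 4 5 3]; fits = False

Answer: no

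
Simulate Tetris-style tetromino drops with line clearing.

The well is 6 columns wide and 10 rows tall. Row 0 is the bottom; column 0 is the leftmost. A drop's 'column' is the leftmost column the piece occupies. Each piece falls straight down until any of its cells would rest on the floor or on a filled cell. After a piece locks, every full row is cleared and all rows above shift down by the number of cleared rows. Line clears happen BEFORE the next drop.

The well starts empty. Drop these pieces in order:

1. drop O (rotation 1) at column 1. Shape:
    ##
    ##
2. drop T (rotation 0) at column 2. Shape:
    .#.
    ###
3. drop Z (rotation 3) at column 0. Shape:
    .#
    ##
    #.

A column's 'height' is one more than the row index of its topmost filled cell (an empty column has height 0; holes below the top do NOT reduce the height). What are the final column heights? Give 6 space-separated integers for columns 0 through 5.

Drop 1: O rot1 at col 1 lands with bottom-row=0; cleared 0 line(s) (total 0); column heights now [0 2 2 0 0 0], max=2
Drop 2: T rot0 at col 2 lands with bottom-row=2; cleared 0 line(s) (total 0); column heights now [0 2 3 4 3 0], max=4
Drop 3: Z rot3 at col 0 lands with bottom-row=1; cleared 0 line(s) (total 0); column heights now [3 4 3 4 3 0], max=4

Answer: 3 4 3 4 3 0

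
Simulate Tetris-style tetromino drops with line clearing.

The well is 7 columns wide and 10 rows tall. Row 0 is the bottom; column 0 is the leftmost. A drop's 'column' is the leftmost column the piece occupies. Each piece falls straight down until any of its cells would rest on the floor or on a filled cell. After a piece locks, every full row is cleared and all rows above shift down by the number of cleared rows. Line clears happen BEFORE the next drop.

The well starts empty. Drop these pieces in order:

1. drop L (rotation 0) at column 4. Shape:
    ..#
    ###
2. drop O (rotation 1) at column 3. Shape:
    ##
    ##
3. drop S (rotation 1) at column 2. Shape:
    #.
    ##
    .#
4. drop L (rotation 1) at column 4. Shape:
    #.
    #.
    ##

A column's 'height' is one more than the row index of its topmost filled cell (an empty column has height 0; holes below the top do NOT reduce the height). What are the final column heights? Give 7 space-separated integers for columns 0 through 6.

Answer: 0 0 6 5 6 4 2

Derivation:
Drop 1: L rot0 at col 4 lands with bottom-row=0; cleared 0 line(s) (total 0); column heights now [0 0 0 0 1 1 2], max=2
Drop 2: O rot1 at col 3 lands with bottom-row=1; cleared 0 line(s) (total 0); column heights now [0 0 0 3 3 1 2], max=3
Drop 3: S rot1 at col 2 lands with bottom-row=3; cleared 0 line(s) (total 0); column heights now [0 0 6 5 3 1 2], max=6
Drop 4: L rot1 at col 4 lands with bottom-row=3; cleared 0 line(s) (total 0); column heights now [0 0 6 5 6 4 2], max=6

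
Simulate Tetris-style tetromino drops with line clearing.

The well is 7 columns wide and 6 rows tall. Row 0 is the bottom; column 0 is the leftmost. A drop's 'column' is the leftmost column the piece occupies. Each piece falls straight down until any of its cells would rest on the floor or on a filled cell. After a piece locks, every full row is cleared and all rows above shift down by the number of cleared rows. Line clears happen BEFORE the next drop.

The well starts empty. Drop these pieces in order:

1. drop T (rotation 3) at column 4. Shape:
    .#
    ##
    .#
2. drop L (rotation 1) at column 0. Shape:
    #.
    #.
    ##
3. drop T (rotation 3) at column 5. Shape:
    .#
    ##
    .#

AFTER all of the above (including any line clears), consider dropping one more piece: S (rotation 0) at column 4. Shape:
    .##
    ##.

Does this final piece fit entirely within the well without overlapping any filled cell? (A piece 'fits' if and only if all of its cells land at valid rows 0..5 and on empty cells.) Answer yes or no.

Drop 1: T rot3 at col 4 lands with bottom-row=0; cleared 0 line(s) (total 0); column heights now [0 0 0 0 2 3 0], max=3
Drop 2: L rot1 at col 0 lands with bottom-row=0; cleared 0 line(s) (total 0); column heights now [3 1 0 0 2 3 0], max=3
Drop 3: T rot3 at col 5 lands with bottom-row=2; cleared 0 line(s) (total 0); column heights now [3 1 0 0 2 4 5], max=5
Test piece S rot0 at col 4 (width 3): heights before test = [3 1 0 0 2 4 5]; fits = True

Answer: yes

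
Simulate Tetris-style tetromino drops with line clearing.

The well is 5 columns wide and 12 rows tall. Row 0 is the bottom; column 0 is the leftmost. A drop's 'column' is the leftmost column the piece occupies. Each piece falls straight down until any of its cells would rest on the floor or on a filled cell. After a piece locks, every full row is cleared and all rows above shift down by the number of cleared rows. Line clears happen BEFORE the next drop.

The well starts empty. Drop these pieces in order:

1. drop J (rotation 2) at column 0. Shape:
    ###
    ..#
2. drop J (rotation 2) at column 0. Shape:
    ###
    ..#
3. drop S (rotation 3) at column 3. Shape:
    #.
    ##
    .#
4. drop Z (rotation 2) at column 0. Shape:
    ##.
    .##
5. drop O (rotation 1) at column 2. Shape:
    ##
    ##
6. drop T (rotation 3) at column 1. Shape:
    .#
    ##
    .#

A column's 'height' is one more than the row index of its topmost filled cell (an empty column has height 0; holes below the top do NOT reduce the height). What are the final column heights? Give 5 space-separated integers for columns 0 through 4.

Answer: 5 8 9 6 1

Derivation:
Drop 1: J rot2 at col 0 lands with bottom-row=0; cleared 0 line(s) (total 0); column heights now [2 2 2 0 0], max=2
Drop 2: J rot2 at col 0 lands with bottom-row=2; cleared 0 line(s) (total 0); column heights now [4 4 4 0 0], max=4
Drop 3: S rot3 at col 3 lands with bottom-row=0; cleared 1 line(s) (total 1); column heights now [3 3 3 2 1], max=3
Drop 4: Z rot2 at col 0 lands with bottom-row=3; cleared 0 line(s) (total 1); column heights now [5 5 4 2 1], max=5
Drop 5: O rot1 at col 2 lands with bottom-row=4; cleared 0 line(s) (total 1); column heights now [5 5 6 6 1], max=6
Drop 6: T rot3 at col 1 lands with bottom-row=6; cleared 0 line(s) (total 1); column heights now [5 8 9 6 1], max=9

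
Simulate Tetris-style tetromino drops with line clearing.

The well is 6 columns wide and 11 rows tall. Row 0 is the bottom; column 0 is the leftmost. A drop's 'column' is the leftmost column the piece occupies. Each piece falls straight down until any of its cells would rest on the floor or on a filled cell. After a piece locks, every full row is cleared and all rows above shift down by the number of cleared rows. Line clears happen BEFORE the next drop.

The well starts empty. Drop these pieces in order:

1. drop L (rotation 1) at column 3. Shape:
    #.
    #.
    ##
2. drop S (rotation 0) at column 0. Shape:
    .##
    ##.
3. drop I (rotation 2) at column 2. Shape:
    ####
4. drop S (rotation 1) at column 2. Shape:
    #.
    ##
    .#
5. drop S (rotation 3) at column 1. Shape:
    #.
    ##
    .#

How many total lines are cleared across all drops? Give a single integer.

Answer: 0

Derivation:
Drop 1: L rot1 at col 3 lands with bottom-row=0; cleared 0 line(s) (total 0); column heights now [0 0 0 3 1 0], max=3
Drop 2: S rot0 at col 0 lands with bottom-row=0; cleared 0 line(s) (total 0); column heights now [1 2 2 3 1 0], max=3
Drop 3: I rot2 at col 2 lands with bottom-row=3; cleared 0 line(s) (total 0); column heights now [1 2 4 4 4 4], max=4
Drop 4: S rot1 at col 2 lands with bottom-row=4; cleared 0 line(s) (total 0); column heights now [1 2 7 6 4 4], max=7
Drop 5: S rot3 at col 1 lands with bottom-row=7; cleared 0 line(s) (total 0); column heights now [1 10 9 6 4 4], max=10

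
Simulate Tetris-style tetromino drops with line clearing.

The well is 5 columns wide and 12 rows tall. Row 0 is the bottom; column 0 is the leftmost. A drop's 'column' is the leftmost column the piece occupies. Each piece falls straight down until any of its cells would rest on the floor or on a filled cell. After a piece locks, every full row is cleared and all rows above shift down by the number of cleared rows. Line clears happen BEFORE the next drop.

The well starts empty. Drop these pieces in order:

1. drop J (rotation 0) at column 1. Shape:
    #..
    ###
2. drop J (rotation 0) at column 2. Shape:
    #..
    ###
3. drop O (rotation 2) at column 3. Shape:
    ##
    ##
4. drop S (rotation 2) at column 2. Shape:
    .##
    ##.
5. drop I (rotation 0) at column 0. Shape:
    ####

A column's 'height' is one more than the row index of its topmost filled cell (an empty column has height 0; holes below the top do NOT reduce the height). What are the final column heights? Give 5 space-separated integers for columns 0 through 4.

Answer: 7 7 7 7 6

Derivation:
Drop 1: J rot0 at col 1 lands with bottom-row=0; cleared 0 line(s) (total 0); column heights now [0 2 1 1 0], max=2
Drop 2: J rot0 at col 2 lands with bottom-row=1; cleared 0 line(s) (total 0); column heights now [0 2 3 2 2], max=3
Drop 3: O rot2 at col 3 lands with bottom-row=2; cleared 0 line(s) (total 0); column heights now [0 2 3 4 4], max=4
Drop 4: S rot2 at col 2 lands with bottom-row=4; cleared 0 line(s) (total 0); column heights now [0 2 5 6 6], max=6
Drop 5: I rot0 at col 0 lands with bottom-row=6; cleared 0 line(s) (total 0); column heights now [7 7 7 7 6], max=7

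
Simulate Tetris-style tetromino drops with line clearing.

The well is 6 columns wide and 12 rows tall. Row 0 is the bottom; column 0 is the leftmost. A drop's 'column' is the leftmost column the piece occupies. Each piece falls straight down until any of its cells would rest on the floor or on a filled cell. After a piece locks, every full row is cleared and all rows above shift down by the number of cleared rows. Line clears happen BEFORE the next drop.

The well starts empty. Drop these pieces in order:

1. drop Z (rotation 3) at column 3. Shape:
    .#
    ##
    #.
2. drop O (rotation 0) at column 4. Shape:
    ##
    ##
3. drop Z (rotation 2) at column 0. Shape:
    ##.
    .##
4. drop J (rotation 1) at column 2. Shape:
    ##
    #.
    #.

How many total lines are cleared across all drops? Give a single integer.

Answer: 0

Derivation:
Drop 1: Z rot3 at col 3 lands with bottom-row=0; cleared 0 line(s) (total 0); column heights now [0 0 0 2 3 0], max=3
Drop 2: O rot0 at col 4 lands with bottom-row=3; cleared 0 line(s) (total 0); column heights now [0 0 0 2 5 5], max=5
Drop 3: Z rot2 at col 0 lands with bottom-row=0; cleared 0 line(s) (total 0); column heights now [2 2 1 2 5 5], max=5
Drop 4: J rot1 at col 2 lands with bottom-row=1; cleared 0 line(s) (total 0); column heights now [2 2 4 4 5 5], max=5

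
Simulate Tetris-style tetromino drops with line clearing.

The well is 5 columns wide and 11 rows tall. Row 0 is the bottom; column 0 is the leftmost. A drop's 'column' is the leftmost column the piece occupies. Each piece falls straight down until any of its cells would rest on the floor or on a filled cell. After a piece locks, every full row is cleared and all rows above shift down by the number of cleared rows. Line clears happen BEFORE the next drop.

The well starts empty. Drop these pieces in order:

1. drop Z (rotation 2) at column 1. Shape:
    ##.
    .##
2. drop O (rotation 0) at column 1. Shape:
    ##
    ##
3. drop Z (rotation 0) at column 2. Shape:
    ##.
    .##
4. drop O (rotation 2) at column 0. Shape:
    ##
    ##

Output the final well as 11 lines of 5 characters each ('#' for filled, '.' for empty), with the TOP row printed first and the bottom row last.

Answer: .....
.....
.....
.....
.....
##...
####.
.####
.##..
.##..
..##.

Derivation:
Drop 1: Z rot2 at col 1 lands with bottom-row=0; cleared 0 line(s) (total 0); column heights now [0 2 2 1 0], max=2
Drop 2: O rot0 at col 1 lands with bottom-row=2; cleared 0 line(s) (total 0); column heights now [0 4 4 1 0], max=4
Drop 3: Z rot0 at col 2 lands with bottom-row=3; cleared 0 line(s) (total 0); column heights now [0 4 5 5 4], max=5
Drop 4: O rot2 at col 0 lands with bottom-row=4; cleared 0 line(s) (total 0); column heights now [6 6 5 5 4], max=6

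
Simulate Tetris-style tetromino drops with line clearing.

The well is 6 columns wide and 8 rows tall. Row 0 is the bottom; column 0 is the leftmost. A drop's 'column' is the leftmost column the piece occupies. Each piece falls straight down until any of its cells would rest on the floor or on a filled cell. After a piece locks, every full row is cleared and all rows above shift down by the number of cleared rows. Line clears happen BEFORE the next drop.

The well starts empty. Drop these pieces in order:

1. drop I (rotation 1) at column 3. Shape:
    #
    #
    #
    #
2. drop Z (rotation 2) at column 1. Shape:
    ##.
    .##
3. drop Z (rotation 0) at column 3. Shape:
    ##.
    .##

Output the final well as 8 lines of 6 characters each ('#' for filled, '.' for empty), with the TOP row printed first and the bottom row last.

Answer: ......
......
.####.
..####
...#..
...#..
...#..
...#..

Derivation:
Drop 1: I rot1 at col 3 lands with bottom-row=0; cleared 0 line(s) (total 0); column heights now [0 0 0 4 0 0], max=4
Drop 2: Z rot2 at col 1 lands with bottom-row=4; cleared 0 line(s) (total 0); column heights now [0 6 6 5 0 0], max=6
Drop 3: Z rot0 at col 3 lands with bottom-row=4; cleared 0 line(s) (total 0); column heights now [0 6 6 6 6 5], max=6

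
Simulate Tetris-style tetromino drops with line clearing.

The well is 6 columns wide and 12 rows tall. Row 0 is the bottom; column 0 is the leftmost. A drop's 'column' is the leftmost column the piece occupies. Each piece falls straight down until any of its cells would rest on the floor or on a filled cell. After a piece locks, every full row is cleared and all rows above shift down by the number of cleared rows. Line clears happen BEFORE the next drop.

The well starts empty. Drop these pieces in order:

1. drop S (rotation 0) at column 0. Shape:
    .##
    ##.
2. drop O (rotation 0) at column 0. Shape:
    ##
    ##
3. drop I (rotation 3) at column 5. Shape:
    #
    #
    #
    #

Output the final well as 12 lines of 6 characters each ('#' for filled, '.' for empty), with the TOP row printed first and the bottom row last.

Answer: ......
......
......
......
......
......
......
......
##...#
##...#
.##..#
##...#

Derivation:
Drop 1: S rot0 at col 0 lands with bottom-row=0; cleared 0 line(s) (total 0); column heights now [1 2 2 0 0 0], max=2
Drop 2: O rot0 at col 0 lands with bottom-row=2; cleared 0 line(s) (total 0); column heights now [4 4 2 0 0 0], max=4
Drop 3: I rot3 at col 5 lands with bottom-row=0; cleared 0 line(s) (total 0); column heights now [4 4 2 0 0 4], max=4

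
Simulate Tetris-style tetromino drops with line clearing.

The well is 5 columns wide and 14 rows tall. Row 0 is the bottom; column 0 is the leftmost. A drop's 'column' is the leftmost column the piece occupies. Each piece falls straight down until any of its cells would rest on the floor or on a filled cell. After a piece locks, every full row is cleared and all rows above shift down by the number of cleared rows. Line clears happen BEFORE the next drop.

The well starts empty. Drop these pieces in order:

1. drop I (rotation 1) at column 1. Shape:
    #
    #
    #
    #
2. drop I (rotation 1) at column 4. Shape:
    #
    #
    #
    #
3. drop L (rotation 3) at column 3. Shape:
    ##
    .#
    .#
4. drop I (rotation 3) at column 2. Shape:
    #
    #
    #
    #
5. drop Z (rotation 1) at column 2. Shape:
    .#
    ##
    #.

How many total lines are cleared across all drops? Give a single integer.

Drop 1: I rot1 at col 1 lands with bottom-row=0; cleared 0 line(s) (total 0); column heights now [0 4 0 0 0], max=4
Drop 2: I rot1 at col 4 lands with bottom-row=0; cleared 0 line(s) (total 0); column heights now [0 4 0 0 4], max=4
Drop 3: L rot3 at col 3 lands with bottom-row=4; cleared 0 line(s) (total 0); column heights now [0 4 0 7 7], max=7
Drop 4: I rot3 at col 2 lands with bottom-row=0; cleared 0 line(s) (total 0); column heights now [0 4 4 7 7], max=7
Drop 5: Z rot1 at col 2 lands with bottom-row=6; cleared 0 line(s) (total 0); column heights now [0 4 8 9 7], max=9

Answer: 0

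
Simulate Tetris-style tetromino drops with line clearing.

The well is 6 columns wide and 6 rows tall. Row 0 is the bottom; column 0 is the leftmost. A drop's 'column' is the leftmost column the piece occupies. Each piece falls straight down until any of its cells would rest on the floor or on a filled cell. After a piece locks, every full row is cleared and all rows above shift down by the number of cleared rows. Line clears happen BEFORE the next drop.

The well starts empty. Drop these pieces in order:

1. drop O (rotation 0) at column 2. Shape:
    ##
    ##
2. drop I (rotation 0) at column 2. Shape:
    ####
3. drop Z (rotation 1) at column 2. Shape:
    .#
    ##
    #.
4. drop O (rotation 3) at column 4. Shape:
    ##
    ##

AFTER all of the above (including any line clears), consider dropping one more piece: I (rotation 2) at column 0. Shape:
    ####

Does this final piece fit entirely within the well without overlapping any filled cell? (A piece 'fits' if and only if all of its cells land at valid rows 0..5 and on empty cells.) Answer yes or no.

Answer: no

Derivation:
Drop 1: O rot0 at col 2 lands with bottom-row=0; cleared 0 line(s) (total 0); column heights now [0 0 2 2 0 0], max=2
Drop 2: I rot0 at col 2 lands with bottom-row=2; cleared 0 line(s) (total 0); column heights now [0 0 3 3 3 3], max=3
Drop 3: Z rot1 at col 2 lands with bottom-row=3; cleared 0 line(s) (total 0); column heights now [0 0 5 6 3 3], max=6
Drop 4: O rot3 at col 4 lands with bottom-row=3; cleared 0 line(s) (total 0); column heights now [0 0 5 6 5 5], max=6
Test piece I rot2 at col 0 (width 4): heights before test = [0 0 5 6 5 5]; fits = False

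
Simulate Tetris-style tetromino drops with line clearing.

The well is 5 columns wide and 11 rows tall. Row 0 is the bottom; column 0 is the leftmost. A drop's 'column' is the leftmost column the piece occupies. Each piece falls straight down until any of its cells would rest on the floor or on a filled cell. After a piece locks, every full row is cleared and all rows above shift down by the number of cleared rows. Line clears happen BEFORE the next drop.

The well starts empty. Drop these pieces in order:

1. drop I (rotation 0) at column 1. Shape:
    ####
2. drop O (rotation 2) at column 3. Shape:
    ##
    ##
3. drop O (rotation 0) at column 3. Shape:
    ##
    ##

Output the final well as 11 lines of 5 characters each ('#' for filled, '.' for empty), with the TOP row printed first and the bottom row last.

Drop 1: I rot0 at col 1 lands with bottom-row=0; cleared 0 line(s) (total 0); column heights now [0 1 1 1 1], max=1
Drop 2: O rot2 at col 3 lands with bottom-row=1; cleared 0 line(s) (total 0); column heights now [0 1 1 3 3], max=3
Drop 3: O rot0 at col 3 lands with bottom-row=3; cleared 0 line(s) (total 0); column heights now [0 1 1 5 5], max=5

Answer: .....
.....
.....
.....
.....
.....
...##
...##
...##
...##
.####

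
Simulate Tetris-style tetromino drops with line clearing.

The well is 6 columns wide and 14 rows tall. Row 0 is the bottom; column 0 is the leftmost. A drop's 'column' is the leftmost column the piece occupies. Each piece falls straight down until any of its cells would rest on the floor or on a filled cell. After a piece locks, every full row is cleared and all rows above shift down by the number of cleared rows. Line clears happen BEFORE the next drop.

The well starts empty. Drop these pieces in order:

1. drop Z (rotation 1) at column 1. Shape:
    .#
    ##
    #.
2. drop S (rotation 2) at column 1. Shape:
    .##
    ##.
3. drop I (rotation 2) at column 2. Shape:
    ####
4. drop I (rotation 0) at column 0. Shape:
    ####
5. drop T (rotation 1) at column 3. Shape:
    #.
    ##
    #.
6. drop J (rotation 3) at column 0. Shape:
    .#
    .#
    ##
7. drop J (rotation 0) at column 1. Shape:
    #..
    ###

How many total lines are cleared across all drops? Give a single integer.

Drop 1: Z rot1 at col 1 lands with bottom-row=0; cleared 0 line(s) (total 0); column heights now [0 2 3 0 0 0], max=3
Drop 2: S rot2 at col 1 lands with bottom-row=3; cleared 0 line(s) (total 0); column heights now [0 4 5 5 0 0], max=5
Drop 3: I rot2 at col 2 lands with bottom-row=5; cleared 0 line(s) (total 0); column heights now [0 4 6 6 6 6], max=6
Drop 4: I rot0 at col 0 lands with bottom-row=6; cleared 0 line(s) (total 0); column heights now [7 7 7 7 6 6], max=7
Drop 5: T rot1 at col 3 lands with bottom-row=7; cleared 0 line(s) (total 0); column heights now [7 7 7 10 9 6], max=10
Drop 6: J rot3 at col 0 lands with bottom-row=7; cleared 0 line(s) (total 0); column heights now [8 10 7 10 9 6], max=10
Drop 7: J rot0 at col 1 lands with bottom-row=10; cleared 0 line(s) (total 0); column heights now [8 12 11 11 9 6], max=12

Answer: 0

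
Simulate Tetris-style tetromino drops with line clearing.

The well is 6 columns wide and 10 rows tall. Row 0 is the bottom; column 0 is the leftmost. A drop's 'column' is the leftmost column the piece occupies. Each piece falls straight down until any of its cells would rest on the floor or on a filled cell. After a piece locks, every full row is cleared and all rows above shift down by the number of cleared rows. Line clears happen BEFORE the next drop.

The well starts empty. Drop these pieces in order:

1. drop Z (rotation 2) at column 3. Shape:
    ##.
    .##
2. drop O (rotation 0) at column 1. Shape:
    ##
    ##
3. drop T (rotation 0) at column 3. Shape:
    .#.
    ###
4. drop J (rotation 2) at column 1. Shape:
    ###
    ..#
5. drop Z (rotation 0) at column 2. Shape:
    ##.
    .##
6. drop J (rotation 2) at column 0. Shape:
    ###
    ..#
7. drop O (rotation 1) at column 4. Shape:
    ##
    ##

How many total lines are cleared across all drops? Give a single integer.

Answer: 0

Derivation:
Drop 1: Z rot2 at col 3 lands with bottom-row=0; cleared 0 line(s) (total 0); column heights now [0 0 0 2 2 1], max=2
Drop 2: O rot0 at col 1 lands with bottom-row=0; cleared 0 line(s) (total 0); column heights now [0 2 2 2 2 1], max=2
Drop 3: T rot0 at col 3 lands with bottom-row=2; cleared 0 line(s) (total 0); column heights now [0 2 2 3 4 3], max=4
Drop 4: J rot2 at col 1 lands with bottom-row=3; cleared 0 line(s) (total 0); column heights now [0 5 5 5 4 3], max=5
Drop 5: Z rot0 at col 2 lands with bottom-row=5; cleared 0 line(s) (total 0); column heights now [0 5 7 7 6 3], max=7
Drop 6: J rot2 at col 0 lands with bottom-row=7; cleared 0 line(s) (total 0); column heights now [9 9 9 7 6 3], max=9
Drop 7: O rot1 at col 4 lands with bottom-row=6; cleared 0 line(s) (total 0); column heights now [9 9 9 7 8 8], max=9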